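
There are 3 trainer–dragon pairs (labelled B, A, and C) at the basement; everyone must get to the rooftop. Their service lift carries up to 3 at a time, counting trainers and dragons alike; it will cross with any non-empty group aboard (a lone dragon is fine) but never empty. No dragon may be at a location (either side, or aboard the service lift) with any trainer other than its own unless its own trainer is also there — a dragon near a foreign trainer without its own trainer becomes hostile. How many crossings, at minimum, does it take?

5

Counting alone: each trip to the rooftop takes at most 3 across and each return brings at least 1 back, so after t trips out (and t−1 returns) at most 3t − (t−1) of the 6 are across; that first reaches 6 at t = 3, so at least 5 crossings are needed.
The plan below uses exactly 5 crossings, so it is optimal:
1. dragon B and trainer B cross → the rooftop.
2. trainer B crosses ← the basement.
3. trainer A, trainer B, and trainer C cross → the rooftop.
4. dragon B crosses ← the basement.
5. dragon A, dragon B, and dragon C cross → the rooftop.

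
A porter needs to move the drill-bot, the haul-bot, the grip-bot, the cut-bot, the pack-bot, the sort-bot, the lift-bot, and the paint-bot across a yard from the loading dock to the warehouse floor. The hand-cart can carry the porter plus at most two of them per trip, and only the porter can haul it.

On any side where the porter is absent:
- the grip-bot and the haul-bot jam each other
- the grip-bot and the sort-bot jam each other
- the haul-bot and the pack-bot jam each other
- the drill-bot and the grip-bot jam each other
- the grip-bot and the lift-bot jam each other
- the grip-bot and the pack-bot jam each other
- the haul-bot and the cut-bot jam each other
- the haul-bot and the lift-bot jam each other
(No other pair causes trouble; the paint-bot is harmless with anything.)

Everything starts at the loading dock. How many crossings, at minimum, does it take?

Counting alone: the porter can take at most 2 across per trip to the warehouse floor, so moving all 8 needs at least 4 loaded trips out, with a return between consecutive ones — at least 7 crossings.
The safety rule pushes this higher. Following every safe sequence of crossings, the most of the 8 that can be at the warehouse floor as the hand-cart arrives there on crossings 7, 9, 11 is 5, 6, 7 respectively — never all 8.
So no plan with fewer than 13 crossings exists, and this one achieves 13:
1. Porter goes to the warehouse floor with the grip-bot and the haul-bot.
2. Porter goes back to the loading dock with the haul-bot.
3. Porter goes to the warehouse floor with the drill-bot and the haul-bot.
4. Porter goes back to the loading dock with the grip-bot.
5. Porter goes to the warehouse floor with the grip-bot and the sort-bot.
6. Porter goes back to the loading dock with the grip-bot.
7. Porter goes to the warehouse floor with the grip-bot and the paint-bot.
8. Porter goes back to the loading dock with the grip-bot.
9. Porter goes to the warehouse floor with the lift-bot and the pack-bot.
10. Porter goes back to the loading dock with the haul-bot.
11. Porter goes to the warehouse floor with the cut-bot and the haul-bot.
12. Porter goes back to the loading dock with the haul-bot.
13. Porter goes to the warehouse floor with the grip-bot and the haul-bot.

13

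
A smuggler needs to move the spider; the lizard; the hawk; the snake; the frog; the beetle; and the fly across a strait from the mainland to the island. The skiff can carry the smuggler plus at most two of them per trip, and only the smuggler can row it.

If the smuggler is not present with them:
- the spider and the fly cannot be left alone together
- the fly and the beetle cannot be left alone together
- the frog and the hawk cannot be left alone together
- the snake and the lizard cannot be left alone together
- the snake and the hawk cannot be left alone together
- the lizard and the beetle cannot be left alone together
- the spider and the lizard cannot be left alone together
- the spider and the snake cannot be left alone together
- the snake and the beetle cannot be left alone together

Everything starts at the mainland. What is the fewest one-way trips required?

Whatever the first load, the items left behind include a forbidden pair without the smuggler. No opening move is safe, so no plan exists.

impossible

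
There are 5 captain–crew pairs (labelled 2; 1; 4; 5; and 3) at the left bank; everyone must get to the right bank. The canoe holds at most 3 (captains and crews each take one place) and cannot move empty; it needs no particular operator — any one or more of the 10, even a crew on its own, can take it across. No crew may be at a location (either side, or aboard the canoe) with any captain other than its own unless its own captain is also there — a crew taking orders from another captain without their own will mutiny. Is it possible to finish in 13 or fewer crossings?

Yes

Yes — this plan uses 11 crossings (≤ 13):
1. captain 2 and crew 2 cross → the right bank.
2. captain 2 crosses ← the left bank.
3. crew 1, crew 4, and crew 5 cross → the right bank.
4. crew 2 crosses ← the left bank.
5. captain 1, captain 4, and captain 5 cross → the right bank.
6. captain 1 and crew 1 cross ← the left bank.
7. captain 1, captain 2, and captain 3 cross → the right bank.
8. crew 4 crosses ← the left bank.
9. crew 1 and crew 2 cross → the right bank.
10. crew 2 crosses ← the left bank.
11. crew 2, crew 3, and crew 4 cross → the right bank.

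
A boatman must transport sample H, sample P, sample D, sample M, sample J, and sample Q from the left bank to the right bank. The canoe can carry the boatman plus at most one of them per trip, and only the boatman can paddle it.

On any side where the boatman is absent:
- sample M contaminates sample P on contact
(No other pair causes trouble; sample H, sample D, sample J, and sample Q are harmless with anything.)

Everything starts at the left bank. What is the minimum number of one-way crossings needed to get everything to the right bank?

Counting alone: the boatman can take at most 1 across per trip to the right bank, so moving all 6 needs at least 6 loaded trips out, with a return between consecutive ones — at least 11 crossings.
The plan below uses exactly 11 crossings, so it is optimal:
1. Boatman goes to the right bank with sample P.
2. Boatman goes back to the left bank alone.
3. Boatman goes to the right bank with sample H.
4. Boatman goes back to the left bank alone.
5. Boatman goes to the right bank with sample D.
6. Boatman goes back to the left bank alone.
7. Boatman goes to the right bank with sample J.
8. Boatman goes back to the left bank alone.
9. Boatman goes to the right bank with sample Q.
10. Boatman goes back to the left bank alone.
11. Boatman goes to the right bank with sample M.

11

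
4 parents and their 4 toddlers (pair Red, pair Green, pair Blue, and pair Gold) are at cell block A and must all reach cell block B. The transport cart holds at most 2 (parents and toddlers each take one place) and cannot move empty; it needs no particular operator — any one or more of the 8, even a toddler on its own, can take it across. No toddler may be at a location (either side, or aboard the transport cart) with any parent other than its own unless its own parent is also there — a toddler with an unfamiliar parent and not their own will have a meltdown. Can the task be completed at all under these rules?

No

Following every safe sequence of crossings from the start, the most of the 8 that can be at cell block B as the transport cart arrives there on crossings 1, 3, 5 is 2, 3, 4 respectively; the best ever achieved is 4 of 8.
From crossing 7 on, no configuration arises that was not already reachable earlier: only 44 distinct safe configurations (who is on which side, and where the transport cart is) can ever be reached, none of them has everyone across, and every continuation just revisits them. So no valid plan exists.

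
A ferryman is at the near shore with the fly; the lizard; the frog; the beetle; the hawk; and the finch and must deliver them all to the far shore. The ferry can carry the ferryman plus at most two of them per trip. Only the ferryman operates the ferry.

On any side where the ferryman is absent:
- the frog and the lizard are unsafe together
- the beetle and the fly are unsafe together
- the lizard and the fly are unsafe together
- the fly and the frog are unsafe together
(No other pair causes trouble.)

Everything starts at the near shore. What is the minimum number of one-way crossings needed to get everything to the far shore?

Counting alone: the ferryman can take at most 2 across per trip to the far shore, so moving all 6 needs at least 3 loaded trips out, with a return between consecutive ones — at least 5 crossings.
The safety rule pushes this higher. Following every safe sequence of crossings, the most of the 6 that can be at the far shore as the ferry arrives there on crossings 5, 7 is 4, 5 respectively — never all 6.
So no plan with fewer than 9 crossings exists, and this one achieves 9:
1. Ferryman goes to the far shore with the fly and the lizard.  [the near shore: the beetle, the finch, the frog, the hawk | the far shore: the fly, the lizard]
2. Ferryman goes back to the near shore with the fly.  [the near shore: the beetle, the finch, the fly, the frog, the hawk | the far shore: the lizard]
3. Ferryman goes to the far shore with the beetle and the fly.  [the near shore: the finch, the frog, the hawk | the far shore: the beetle, the fly, the lizard]
4. Ferryman goes back to the near shore with the fly.  [the near shore: the finch, the fly, the frog, the hawk | the far shore: the beetle, the lizard]
5. Ferryman goes to the far shore with the fly and the hawk.  [the near shore: the finch, the frog | the far shore: the beetle, the fly, the hawk, the lizard]
6. Ferryman goes back to the near shore with the fly.  [the near shore: the finch, the fly, the frog | the far shore: the beetle, the hawk, the lizard]
7. Ferryman goes to the far shore with the finch and the fly.  [the near shore: the frog | the far shore: the beetle, the finch, the fly, the hawk, the lizard]
8. Ferryman goes back to the near shore with the fly.  [the near shore: the fly, the frog | the far shore: the beetle, the finch, the hawk, the lizard]
9. Ferryman goes to the far shore with the fly and the frog.  [the near shore: — | the far shore: the beetle, the finch, the fly, the frog, the hawk, the lizard]

9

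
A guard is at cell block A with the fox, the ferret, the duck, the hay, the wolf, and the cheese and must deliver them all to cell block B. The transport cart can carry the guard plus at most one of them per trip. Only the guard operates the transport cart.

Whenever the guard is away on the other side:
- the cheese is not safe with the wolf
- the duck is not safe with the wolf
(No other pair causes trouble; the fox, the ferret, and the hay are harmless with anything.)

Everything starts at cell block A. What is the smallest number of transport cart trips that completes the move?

13

Counting alone: the guard can take at most 1 across per trip to cell block B, so moving all 6 needs at least 6 loaded trips out, with a return between consecutive ones — at least 11 crossings.
The safety rule pushes this higher. Following every safe sequence of crossings, the most of the 6 that can be at cell block B as the transport cart arrives there on crossing 11 is 5 — never all 6.
So no plan with fewer than 13 crossings exists, and this one achieves 13:
1. Guard goes to cell block B with the wolf.
2. Guard goes back to cell block A alone.
3. Guard goes to cell block B with the fox.
4. Guard goes back to cell block A alone.
5. Guard goes to cell block B with the ferret.
6. Guard goes back to cell block A alone.
7. Guard goes to cell block B with the duck.
8. Guard goes back to cell block A with the wolf.
9. Guard goes to cell block B with the cheese.
10. Guard goes back to cell block A alone.
11. Guard goes to cell block B with the hay.
12. Guard goes back to cell block A alone.
13. Guard goes to cell block B with the wolf.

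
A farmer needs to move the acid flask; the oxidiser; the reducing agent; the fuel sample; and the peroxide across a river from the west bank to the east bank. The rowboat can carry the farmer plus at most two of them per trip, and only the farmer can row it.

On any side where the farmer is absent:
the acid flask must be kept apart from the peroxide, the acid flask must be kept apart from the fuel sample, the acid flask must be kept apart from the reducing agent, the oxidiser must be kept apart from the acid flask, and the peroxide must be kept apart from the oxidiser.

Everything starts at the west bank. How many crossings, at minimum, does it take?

Counting alone: the farmer can take at most 2 across per trip to the east bank, so moving all 5 needs at least 3 loaded trips out, with a return between consecutive ones — at least 5 crossings.
The safety rule pushes this higher. Following every safe sequence of crossings, the most of the 5 that can be at the east bank as the rowboat arrives there on crossing 5 is 4 — never all 5.
So no plan with fewer than 7 crossings exists, and this one achieves 7:
1. Farmer goes to the east bank with the acid flask and the oxidiser.  [the west bank: the fuel sample, the peroxide, the reducing agent | the east bank: the acid flask, the oxidiser]
2. Farmer goes back to the west bank with the acid flask.  [the west bank: the acid flask, the fuel sample, the peroxide, the reducing agent | the east bank: the oxidiser]
3. Farmer goes to the east bank with the acid flask and the reducing agent.  [the west bank: the fuel sample, the peroxide | the east bank: the acid flask, the oxidiser, the reducing agent]
4. Farmer goes back to the west bank with the acid flask.  [the west bank: the acid flask, the fuel sample, the peroxide | the east bank: the oxidiser, the reducing agent]
5. Farmer goes to the east bank with the acid flask and the fuel sample.  [the west bank: the peroxide | the east bank: the acid flask, the fuel sample, the oxidiser, the reducing agent]
6. Farmer goes back to the west bank with the acid flask.  [the west bank: the acid flask, the peroxide | the east bank: the fuel sample, the oxidiser, the reducing agent]
7. Farmer goes to the east bank with the acid flask and the peroxide.  [the west bank: — | the east bank: the acid flask, the fuel sample, the oxidiser, the peroxide, the reducing agent]

7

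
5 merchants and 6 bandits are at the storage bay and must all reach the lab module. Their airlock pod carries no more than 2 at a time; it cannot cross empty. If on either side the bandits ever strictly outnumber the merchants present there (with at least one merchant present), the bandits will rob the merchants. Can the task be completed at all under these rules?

The bandits already outnumber the merchants at the storage bay before anyone moves, so the starting position itself is disallowed.

No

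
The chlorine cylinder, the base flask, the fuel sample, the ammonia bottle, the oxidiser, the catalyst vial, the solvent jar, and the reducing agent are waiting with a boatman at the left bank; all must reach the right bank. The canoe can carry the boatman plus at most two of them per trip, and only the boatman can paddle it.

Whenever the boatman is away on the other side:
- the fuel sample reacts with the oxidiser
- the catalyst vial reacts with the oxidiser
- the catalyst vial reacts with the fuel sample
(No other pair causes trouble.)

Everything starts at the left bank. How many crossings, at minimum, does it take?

13

Counting alone: the boatman can take at most 2 across per trip to the right bank, so moving all 8 needs at least 4 loaded trips out, with a return between consecutive ones — at least 7 crossings.
The safety rule pushes this higher. Following every safe sequence of crossings, the most of the 8 that can be at the right bank as the canoe arrives there on crossings 7, 9, 11 is 5, 6, 7 respectively — never all 8.
So no plan with fewer than 13 crossings exists, and this one achieves 13:
1. Boatman goes to the right bank with the fuel sample and the oxidiser.
2. Boatman goes back to the left bank with the fuel sample.
3. Boatman goes to the right bank with the chlorine cylinder and the fuel sample.
4. Boatman goes back to the left bank with the fuel sample.
5. Boatman goes to the right bank with the base flask and the fuel sample.
6. Boatman goes back to the left bank with the fuel sample.
7. Boatman goes to the right bank with the ammonia bottle and the fuel sample.
8. Boatman goes back to the left bank with the fuel sample.
9. Boatman goes to the right bank with the fuel sample and the solvent jar.
10. Boatman goes back to the left bank with the fuel sample.
11. Boatman goes to the right bank with the fuel sample and the reducing agent.
12. Boatman goes back to the left bank with the fuel sample.
13. Boatman goes to the right bank with the catalyst vial and the fuel sample.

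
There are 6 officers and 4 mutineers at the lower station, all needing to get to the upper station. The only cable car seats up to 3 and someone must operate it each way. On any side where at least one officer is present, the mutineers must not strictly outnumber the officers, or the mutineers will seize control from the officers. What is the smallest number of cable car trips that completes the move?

Counting alone: each trip to the upper station takes at most 3 across and each return brings at least 1 back, so after t trips out (and t−1 returns) at most 3t − (t−1) of the 10 are across; that first reaches 10 at t = 5, so at least 9 crossings are needed.
The plan below uses exactly 9 crossings, so it is optimal:
1. 2 mutineers → the upper station.  (the lower station: 6O 2M; the upper station: 0O 2M)
2. 1 mutineer ← the lower station.  (the lower station: 6O 3M; the upper station: 0O 1M)
3. 3 mutineers → the upper station.  (the lower station: 6O 0M; the upper station: 0O 4M)
4. 1 mutineer ← the lower station.  (the lower station: 6O 1M; the upper station: 0O 3M)
5. 3 officers → the upper station.  (the lower station: 3O 1M; the upper station: 3O 3M)
6. 1 mutineer ← the lower station.  (the lower station: 3O 2M; the upper station: 3O 2M)
7. 1 officer and 2 mutineers → the upper station.  (the lower station: 2O 0M; the upper station: 4O 4M)
8. 1 mutineer ← the lower station.  (the lower station: 2O 1M; the upper station: 4O 3M)
9. 2 officers and 1 mutineer → the upper station.  (the lower station: 0O 0M; the upper station: 6O 4M)

9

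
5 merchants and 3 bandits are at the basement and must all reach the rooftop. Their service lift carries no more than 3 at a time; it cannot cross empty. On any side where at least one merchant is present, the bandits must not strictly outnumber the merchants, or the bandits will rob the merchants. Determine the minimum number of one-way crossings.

7

Counting alone: each trip to the rooftop takes at most 3 across and each return brings at least 1 back, so after t trips out (and t−1 returns) at most 3t − (t−1) of the 8 are across; that first reaches 8 at t = 4, so at least 7 crossings are needed.
The plan below uses exactly 7 crossings, so it is optimal:
1. 2 bandits → the rooftop.  (the basement: 5M 1B; the rooftop: 0M 2B)
2. 1 bandit ← the basement.  (the basement: 5M 2B; the rooftop: 0M 1B)
3. 2 merchants and 1 bandit → the rooftop.  (the basement: 3M 1B; the rooftop: 2M 2B)
4. 1 bandit ← the basement.  (the basement: 3M 2B; the rooftop: 2M 1B)
5. 1 merchant and 2 bandits → the rooftop.  (the basement: 2M 0B; the rooftop: 3M 3B)
6. 1 bandit ← the basement.  (the basement: 2M 1B; the rooftop: 3M 2B)
7. 2 merchants and 1 bandit → the rooftop.  (the basement: 0M 0B; the rooftop: 5M 3B)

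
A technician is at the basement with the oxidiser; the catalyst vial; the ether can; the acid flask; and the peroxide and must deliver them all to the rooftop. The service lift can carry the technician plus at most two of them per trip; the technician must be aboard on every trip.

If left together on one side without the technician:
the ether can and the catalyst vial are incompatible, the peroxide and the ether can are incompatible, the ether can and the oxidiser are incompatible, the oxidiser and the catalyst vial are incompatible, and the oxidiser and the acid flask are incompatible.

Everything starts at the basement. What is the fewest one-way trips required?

Counting alone: the technician can take at most 2 across per trip to the rooftop, so moving all 5 needs at least 3 loaded trips out, with a return between consecutive ones — at least 5 crossings.
The safety rule pushes this higher. Following every safe sequence of crossings, the most of the 5 that can be at the rooftop as the service lift arrives there on crossing 5 is 4 — never all 5.
So no plan with fewer than 7 crossings exists, and this one achieves 7:
1. Technician goes to the rooftop with the ether can and the oxidiser.
2. Technician goes back to the basement with the oxidiser.
3. Technician goes to the rooftop with the acid flask and the oxidiser.
4. Technician goes back to the basement with the oxidiser.
5. Technician goes to the rooftop with the catalyst vial and the peroxide.
6. Technician goes back to the basement with the ether can.
7. Technician goes to the rooftop with the ether can and the oxidiser.

7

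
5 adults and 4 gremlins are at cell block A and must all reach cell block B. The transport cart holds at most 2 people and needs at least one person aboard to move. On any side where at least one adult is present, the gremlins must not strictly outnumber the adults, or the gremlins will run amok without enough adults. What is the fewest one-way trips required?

15

Counting alone: each trip to cell block B takes at most 2 across and each return brings at least 1 back, so after t trips out (and t−1 returns) at most 2t − (t−1) of the 9 are across; that first reaches 9 at t = 8, so at least 15 crossings are needed.
The plan below uses exactly 15 crossings, so it is optimal:
1. 2 gremlins → cell block B.  (cell block A: 5A 2G; cell block B: 0A 2G)
2. 1 gremlin ← cell block A.  (cell block A: 5A 3G; cell block B: 0A 1G)
3. 2 gremlins → cell block B.  (cell block A: 5A 1G; cell block B: 0A 3G)
4. 1 gremlin ← cell block A.  (cell block A: 5A 2G; cell block B: 0A 2G)
5. 2 adults → cell block B.  (cell block A: 3A 2G; cell block B: 2A 2G)
6. 1 gremlin ← cell block A.  (cell block A: 3A 3G; cell block B: 2A 1G)
7. 1 adult and 1 gremlin → cell block B.  (cell block A: 2A 2G; cell block B: 3A 2G)
8. 1 adult ← cell block A.  (cell block A: 3A 2G; cell block B: 2A 2G)
9. 1 adult and 1 gremlin → cell block B.  (cell block A: 2A 1G; cell block B: 3A 3G)
10. 1 gremlin ← cell block A.  (cell block A: 2A 2G; cell block B: 3A 2G)
11. 1 adult and 1 gremlin → cell block B.  (cell block A: 1A 1G; cell block B: 4A 3G)
12. 1 adult ← cell block A.  (cell block A: 2A 1G; cell block B: 3A 3G)
13. 1 adult and 1 gremlin → cell block B.  (cell block A: 1A 0G; cell block B: 4A 4G)
14. 1 gremlin ← cell block A.  (cell block A: 1A 1G; cell block B: 4A 3G)
15. 1 adult and 1 gremlin → cell block B.  (cell block A: 0A 0G; cell block B: 5A 4G)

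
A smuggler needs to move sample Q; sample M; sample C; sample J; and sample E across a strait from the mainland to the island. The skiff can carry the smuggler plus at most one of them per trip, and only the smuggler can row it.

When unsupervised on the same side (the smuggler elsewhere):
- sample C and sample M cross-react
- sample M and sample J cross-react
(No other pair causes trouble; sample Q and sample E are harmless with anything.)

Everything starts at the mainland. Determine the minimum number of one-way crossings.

Counting alone: the smuggler can take at most 1 across per trip to the island, so moving all 5 needs at least 5 loaded trips out, with a return between consecutive ones — at least 9 crossings.
The safety rule pushes this higher. Following every safe sequence of crossings, the most of the 5 that can be at the island as the skiff arrives there on crossing 9 is 4 — never all 5.
So no plan with fewer than 11 crossings exists, and this one achieves 11:
1. Smuggler goes to the island with sample M.  [the mainland: sample C, sample E, sample J, sample Q | the island: sample M]
2. Smuggler goes back to the mainland alone.  [the mainland: sample C, sample E, sample J, sample Q | the island: sample M]
3. Smuggler goes to the island with sample Q.  [the mainland: sample C, sample E, sample J | the island: sample M, sample Q]
4. Smuggler goes back to the mainland alone.  [the mainland: sample C, sample E, sample J | the island: sample M, sample Q]
5. Smuggler goes to the island with sample C.  [the mainland: sample E, sample J | the island: sample C, sample M, sample Q]
6. Smuggler goes back to the mainland with sample M.  [the mainland: sample E, sample J, sample M | the island: sample C, sample Q]
7. Smuggler goes to the island with sample J.  [the mainland: sample E, sample M | the island: sample C, sample J, sample Q]
8. Smuggler goes back to the mainland alone.  [the mainland: sample E, sample M | the island: sample C, sample J, sample Q]
9. Smuggler goes to the island with sample E.  [the mainland: sample M | the island: sample C, sample E, sample J, sample Q]
10. Smuggler goes back to the mainland alone.  [the mainland: sample M | the island: sample C, sample E, sample J, sample Q]
11. Smuggler goes to the island with sample M.  [the mainland: — | the island: sample C, sample E, sample J, sample M, sample Q]

11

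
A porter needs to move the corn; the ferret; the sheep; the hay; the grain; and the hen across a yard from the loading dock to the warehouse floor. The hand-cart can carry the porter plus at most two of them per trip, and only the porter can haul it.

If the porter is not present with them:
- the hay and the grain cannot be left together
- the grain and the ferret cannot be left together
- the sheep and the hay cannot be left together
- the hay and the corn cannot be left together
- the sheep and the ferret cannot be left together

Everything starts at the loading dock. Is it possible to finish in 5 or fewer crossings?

No

Counting alone: the porter can take at most 2 across per trip to the warehouse floor, so moving all 6 needs at least 3 loaded trips out, with a return between consecutive ones — at least 5 crossings.
The safety rule pushes this higher. Following every safe sequence of crossings, the most of the 6 that can be at the warehouse floor as the hand-cart arrives there on crossing 5 is 5 — never all 6.
So the move cannot be finished within 5 crossings. (The shortest complete plan takes 7:)
1. Porter goes to the warehouse floor with the ferret and the hay.
2. Porter goes back to the loading dock alone.
3. Porter goes to the warehouse floor with the corn and the sheep.
4. Porter goes back to the loading dock with the ferret and the hay.
5. Porter goes to the warehouse floor with the grain and the hen.
6. Porter goes back to the loading dock alone.
7. Porter goes to the warehouse floor with the ferret and the hay.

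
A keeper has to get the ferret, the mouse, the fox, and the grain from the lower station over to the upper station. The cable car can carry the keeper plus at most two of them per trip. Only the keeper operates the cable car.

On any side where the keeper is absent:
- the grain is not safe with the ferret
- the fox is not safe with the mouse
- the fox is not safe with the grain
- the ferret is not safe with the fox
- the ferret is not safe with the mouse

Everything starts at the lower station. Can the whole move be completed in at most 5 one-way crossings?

Yes

Yes — this plan uses 5 crossings (≤ 5):
1. Keeper goes to the upper station with the ferret and the fox.  [the lower station: the grain, the mouse | the upper station: the ferret, the fox]
2. Keeper goes back to the lower station with the ferret.  [the lower station: the ferret, the grain, the mouse | the upper station: the fox]
3. Keeper goes to the upper station with the grain and the mouse.  [the lower station: the ferret | the upper station: the fox, the grain, the mouse]
4. Keeper goes back to the lower station with the fox.  [the lower station: the ferret, the fox | the upper station: the grain, the mouse]
5. Keeper goes to the upper station with the ferret and the fox.  [the lower station: — | the upper station: the ferret, the fox, the grain, the mouse]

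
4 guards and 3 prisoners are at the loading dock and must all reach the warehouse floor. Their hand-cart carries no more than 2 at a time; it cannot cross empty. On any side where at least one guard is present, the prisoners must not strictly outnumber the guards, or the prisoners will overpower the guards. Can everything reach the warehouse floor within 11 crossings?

Yes — this plan uses 11 crossings (≤ 11):
1. 2 prisoners → the warehouse floor.  (the loading dock: 4G 1P; the warehouse floor: 0G 2P)
2. 1 prisoner ← the loading dock.  (the loading dock: 4G 2P; the warehouse floor: 0G 1P)
3. 2 prisoners → the warehouse floor.  (the loading dock: 4G 0P; the warehouse floor: 0G 3P)
4. 1 prisoner ← the loading dock.  (the loading dock: 4G 1P; the warehouse floor: 0G 2P)
5. 2 guards → the warehouse floor.  (the loading dock: 2G 1P; the warehouse floor: 2G 2P)
6. 1 prisoner ← the loading dock.  (the loading dock: 2G 2P; the warehouse floor: 2G 1P)
7. 1 guard and 1 prisoner → the warehouse floor.  (the loading dock: 1G 1P; the warehouse floor: 3G 2P)
8. 1 guard ← the loading dock.  (the loading dock: 2G 1P; the warehouse floor: 2G 2P)
9. 1 guard and 1 prisoner → the warehouse floor.  (the loading dock: 1G 0P; the warehouse floor: 3G 3P)
10. 1 prisoner ← the loading dock.  (the loading dock: 1G 1P; the warehouse floor: 3G 2P)
11. 1 guard and 1 prisoner → the warehouse floor.  (the loading dock: 0G 0P; the warehouse floor: 4G 3P)

Yes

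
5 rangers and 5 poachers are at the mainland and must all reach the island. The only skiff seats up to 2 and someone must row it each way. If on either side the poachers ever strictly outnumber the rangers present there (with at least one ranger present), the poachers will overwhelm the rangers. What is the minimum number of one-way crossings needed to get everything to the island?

Following every safe sequence of crossings from the start, the most of the 10 that can be at the island as the skiff arrives there on crossings 1, 3, 5, 7 is 2, 3, 4, 5 respectively; the best ever achieved is 5 of 10.
From crossing 9 on, no configuration arises that was not already reachable earlier: only 13 distinct safe configurations (who is on which side, and where the skiff is) can ever be reached, none of them has everyone across, and every continuation just revisits them. They are: 0 rangers + 0 poachers across (skiff back at the start); 0 rangers + 1 poacher across (skiff there); 0 rangers + 1 poacher across (skiff back at the start); 0 rangers + 2 poachers across (skiff there); 0 rangers + 2 poachers across (skiff back at the start); 0 rangers + 3 poachers across (skiff there); 0 rangers + 3 poachers across (skiff back at the start); 0 rangers + 4 poachers across (skiff there); 0 rangers + 4 poachers across (skiff back at the start); 0 rangers + 5 poachers across (skiff there); 1 ranger + 1 poacher across (skiff there); 1 ranger + 1 poacher across (skiff back at the start); 2 rangers + 2 poachers across (skiff there). So no valid plan exists.

impossible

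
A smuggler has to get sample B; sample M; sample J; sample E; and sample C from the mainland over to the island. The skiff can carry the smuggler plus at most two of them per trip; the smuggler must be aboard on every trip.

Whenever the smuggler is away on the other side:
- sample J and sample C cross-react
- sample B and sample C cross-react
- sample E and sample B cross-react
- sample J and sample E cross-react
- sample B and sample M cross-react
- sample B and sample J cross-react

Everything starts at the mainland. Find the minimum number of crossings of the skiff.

Counting alone: the smuggler can take at most 2 across per trip to the island, so moving all 5 needs at least 3 loaded trips out, with a return between consecutive ones — at least 5 crossings.
The safety rule pushes this higher. Following every safe sequence of crossings, the most of the 5 that can be at the island as the skiff arrives there on crossing 5 is 4 — never all 5.
So no plan with fewer than 7 crossings exists, and this one achieves 7:
1. Smuggler goes to the island with sample B and sample J.  [the mainland: sample C, sample E, sample M | the island: sample B, sample J]
2. Smuggler goes back to the mainland with sample B.  [the mainland: sample B, sample C, sample E, sample M | the island: sample J]
3. Smuggler goes to the island with sample B and sample M.  [the mainland: sample C, sample E | the island: sample B, sample J, sample M]
4. Smuggler goes back to the mainland with sample B.  [the mainland: sample B, sample C, sample E | the island: sample J, sample M]
5. Smuggler goes to the island with sample C and sample E.  [the mainland: sample B | the island: sample C, sample E, sample J, sample M]
6. Smuggler goes back to the mainland with sample J.  [the mainland: sample B, sample J | the island: sample C, sample E, sample M]
7. Smuggler goes to the island with sample B and sample J.  [the mainland: — | the island: sample B, sample C, sample E, sample J, sample M]

7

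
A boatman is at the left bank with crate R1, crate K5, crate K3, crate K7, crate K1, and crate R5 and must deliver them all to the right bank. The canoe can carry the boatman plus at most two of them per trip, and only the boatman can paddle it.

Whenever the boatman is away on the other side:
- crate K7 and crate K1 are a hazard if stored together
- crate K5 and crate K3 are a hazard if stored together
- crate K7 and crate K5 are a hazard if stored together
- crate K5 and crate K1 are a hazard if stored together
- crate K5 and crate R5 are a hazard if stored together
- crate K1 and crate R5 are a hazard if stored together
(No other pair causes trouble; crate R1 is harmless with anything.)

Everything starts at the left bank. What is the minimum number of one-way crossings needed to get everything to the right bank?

Counting alone: the boatman can take at most 2 across per trip to the right bank, so moving all 6 needs at least 3 loaded trips out, with a return between consecutive ones — at least 5 crossings.
The safety rule pushes this higher. Following every safe sequence of crossings, the most of the 6 that can be at the right bank as the canoe arrives there on crossings 5, 7 is 4, 5 respectively — never all 6.
So no plan with fewer than 9 crossings exists, and this one achieves 9:
1. Boatman goes to the right bank with crate K1 and crate K5.
2. Boatman goes back to the left bank with crate K5.
3. Boatman goes to the right bank with crate K5 and crate R1.
4. Boatman goes back to the left bank with crate K5.
5. Boatman goes to the right bank with crate K3 and crate K5.
6. Boatman goes back to the left bank with crate K5.
7. Boatman goes to the right bank with crate K7 and crate R5.
8. Boatman goes back to the left bank with crate K1.
9. Boatman goes to the right bank with crate K1 and crate K5.

9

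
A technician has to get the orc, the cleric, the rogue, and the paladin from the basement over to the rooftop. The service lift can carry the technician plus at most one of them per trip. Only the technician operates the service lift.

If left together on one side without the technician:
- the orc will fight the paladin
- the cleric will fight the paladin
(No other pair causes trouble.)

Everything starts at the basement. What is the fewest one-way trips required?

Counting alone: the technician can take at most 1 across per trip to the rooftop, so moving all 4 needs at least 4 loaded trips out, with a return between consecutive ones — at least 7 crossings.
The safety rule pushes this higher. Following every safe sequence of crossings, the most of the 4 that can be at the rooftop as the service lift arrives there on crossing 7 is 3 — never all 4.
So no plan with fewer than 9 crossings exists, and this one achieves 9:
1. Technician goes to the rooftop with the paladin.
2. Technician goes back to the basement alone.
3. Technician goes to the rooftop with the orc.
4. Technician goes back to the basement with the paladin.
5. Technician goes to the rooftop with the cleric.
6. Technician goes back to the basement alone.
7. Technician goes to the rooftop with the rogue.
8. Technician goes back to the basement alone.
9. Technician goes to the rooftop with the paladin.

9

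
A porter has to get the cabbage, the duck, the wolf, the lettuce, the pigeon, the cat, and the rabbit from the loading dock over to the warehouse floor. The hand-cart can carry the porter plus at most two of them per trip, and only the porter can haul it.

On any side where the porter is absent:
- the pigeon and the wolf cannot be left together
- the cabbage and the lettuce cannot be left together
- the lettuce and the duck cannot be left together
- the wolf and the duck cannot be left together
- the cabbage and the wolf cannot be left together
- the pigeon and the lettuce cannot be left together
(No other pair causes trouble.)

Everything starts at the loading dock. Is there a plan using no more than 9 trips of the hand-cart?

Yes — this plan uses 9 crossings (≤ 9):
1. Porter goes to the warehouse floor with the lettuce and the wolf.  [the loading dock: the cabbage, the cat, the duck, the pigeon, the rabbit | the warehouse floor: the lettuce, the wolf]
2. Porter goes back to the loading dock alone.  [the loading dock: the cabbage, the cat, the duck, the pigeon, the rabbit | the warehouse floor: the lettuce, the wolf]
3. Porter goes to the warehouse floor with the cabbage.  [the loading dock: the cat, the duck, the pigeon, the rabbit | the warehouse floor: the cabbage, the lettuce, the wolf]
4. Porter goes back to the loading dock with the lettuce and the wolf.  [the loading dock: the cat, the duck, the lettuce, the pigeon, the rabbit, the wolf | the warehouse floor: the cabbage]
5. Porter goes to the warehouse floor with the duck and the pigeon.  [the loading dock: the cat, the lettuce, the rabbit, the wolf | the warehouse floor: the cabbage, the duck, the pigeon]
6. Porter goes back to the loading dock alone.  [the loading dock: the cat, the lettuce, the rabbit, the wolf | the warehouse floor: the cabbage, the duck, the pigeon]
7. Porter goes to the warehouse floor with the cat and the rabbit.  [the loading dock: the lettuce, the wolf | the warehouse floor: the cabbage, the cat, the duck, the pigeon, the rabbit]
8. Porter goes back to the loading dock alone.  [the loading dock: the lettuce, the wolf | the warehouse floor: the cabbage, the cat, the duck, the pigeon, the rabbit]
9. Porter goes to the warehouse floor with the lettuce and the wolf.  [the loading dock: — | the warehouse floor: the cabbage, the cat, the duck, the lettuce, the pigeon, the rabbit, the wolf]

Yes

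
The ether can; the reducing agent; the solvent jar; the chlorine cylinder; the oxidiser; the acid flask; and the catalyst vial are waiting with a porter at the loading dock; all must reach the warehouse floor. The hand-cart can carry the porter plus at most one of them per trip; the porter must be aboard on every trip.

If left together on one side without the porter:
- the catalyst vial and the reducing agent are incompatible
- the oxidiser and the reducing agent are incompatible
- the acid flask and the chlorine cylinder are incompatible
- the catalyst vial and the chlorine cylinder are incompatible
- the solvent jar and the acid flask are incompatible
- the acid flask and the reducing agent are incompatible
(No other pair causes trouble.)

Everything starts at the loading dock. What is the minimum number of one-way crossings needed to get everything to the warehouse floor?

Whatever the first load, the items left behind include a forbidden pair without the porter. No opening move is safe, so no plan exists.

impossible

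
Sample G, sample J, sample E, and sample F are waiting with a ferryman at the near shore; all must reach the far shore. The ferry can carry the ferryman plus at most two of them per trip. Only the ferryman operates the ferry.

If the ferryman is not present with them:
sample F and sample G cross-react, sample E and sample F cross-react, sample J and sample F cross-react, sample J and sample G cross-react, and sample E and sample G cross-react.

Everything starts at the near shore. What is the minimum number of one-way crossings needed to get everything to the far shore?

Counting alone: the ferryman can take at most 2 across per trip to the far shore, so moving all 4 needs at least 2 loaded trips out, with a return between consecutive ones — at least 3 crossings.
The safety rule pushes this higher. Following every safe sequence of crossings, the most of the 4 that can be at the far shore as the ferry arrives there on crossing 3 is 3 — never all 4.
So no plan with fewer than 5 crossings exists, and this one achieves 5:
1. Ferryman goes to the far shore with sample F and sample G.
2. Ferryman goes back to the near shore with sample G.
3. Ferryman goes to the far shore with sample E and sample J.
4. Ferryman goes back to the near shore with sample F.
5. Ferryman goes to the far shore with sample F and sample G.

5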